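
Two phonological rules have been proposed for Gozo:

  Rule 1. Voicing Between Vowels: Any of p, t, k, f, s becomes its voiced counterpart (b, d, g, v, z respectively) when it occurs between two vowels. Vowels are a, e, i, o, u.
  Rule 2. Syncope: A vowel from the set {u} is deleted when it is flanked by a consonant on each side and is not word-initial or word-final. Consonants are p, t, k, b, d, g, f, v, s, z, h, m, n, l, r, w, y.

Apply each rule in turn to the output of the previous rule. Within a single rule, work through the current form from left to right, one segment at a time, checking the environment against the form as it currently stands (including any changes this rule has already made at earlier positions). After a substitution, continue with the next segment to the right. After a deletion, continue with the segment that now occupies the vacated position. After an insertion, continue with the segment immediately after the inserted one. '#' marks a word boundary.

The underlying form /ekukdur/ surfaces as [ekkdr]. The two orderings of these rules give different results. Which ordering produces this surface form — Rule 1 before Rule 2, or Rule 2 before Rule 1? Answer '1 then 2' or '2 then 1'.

Order 1 then 2:
  1 Voicing Between Vowels: [ekukdur] → [egukdur]
  2 Syncope: [egukdur] → [egkdr]
  result: [egkdr]
Order 2 then 1:
  2 Syncope: [ekukdur] → [ekkdr]
  1 Voicing Between Vowels: no change — [ekkdr]
  result: [ekkdr]

2 then 1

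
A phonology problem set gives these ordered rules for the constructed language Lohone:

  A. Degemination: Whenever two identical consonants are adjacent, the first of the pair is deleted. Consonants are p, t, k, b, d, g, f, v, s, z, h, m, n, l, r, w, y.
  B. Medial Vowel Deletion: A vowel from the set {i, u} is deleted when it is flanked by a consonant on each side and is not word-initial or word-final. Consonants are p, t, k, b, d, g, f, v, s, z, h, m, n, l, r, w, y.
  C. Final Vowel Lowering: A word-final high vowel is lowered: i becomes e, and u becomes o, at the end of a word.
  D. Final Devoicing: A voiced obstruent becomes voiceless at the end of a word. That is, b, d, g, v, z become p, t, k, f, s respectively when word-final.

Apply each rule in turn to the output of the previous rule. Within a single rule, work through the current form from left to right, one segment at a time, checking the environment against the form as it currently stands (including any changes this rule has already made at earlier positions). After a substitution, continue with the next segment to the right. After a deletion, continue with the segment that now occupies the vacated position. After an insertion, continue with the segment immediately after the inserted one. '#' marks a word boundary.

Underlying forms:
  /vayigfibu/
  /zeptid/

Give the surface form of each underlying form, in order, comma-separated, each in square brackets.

/vayigfibu/:
  A Degemination: no change — [vayigfibu]
  B Medial Vowel Deletion: [vayigfibu] → [vaygfbu]
  C Final Vowel Lowering: [vaygfbu] → [vaygfbo]
  D Final Devoicing: no change — [vaygfbo]
/zeptid/:
  A Degemination: no change — [zeptid]
  B Medial Vowel Deletion: [zeptid] → [zeptd]
  C Final Vowel Lowering: no change — [zeptd]
  D Final Devoicing: [zeptd] → [zeptt]

[vaygfbo], [zeptt]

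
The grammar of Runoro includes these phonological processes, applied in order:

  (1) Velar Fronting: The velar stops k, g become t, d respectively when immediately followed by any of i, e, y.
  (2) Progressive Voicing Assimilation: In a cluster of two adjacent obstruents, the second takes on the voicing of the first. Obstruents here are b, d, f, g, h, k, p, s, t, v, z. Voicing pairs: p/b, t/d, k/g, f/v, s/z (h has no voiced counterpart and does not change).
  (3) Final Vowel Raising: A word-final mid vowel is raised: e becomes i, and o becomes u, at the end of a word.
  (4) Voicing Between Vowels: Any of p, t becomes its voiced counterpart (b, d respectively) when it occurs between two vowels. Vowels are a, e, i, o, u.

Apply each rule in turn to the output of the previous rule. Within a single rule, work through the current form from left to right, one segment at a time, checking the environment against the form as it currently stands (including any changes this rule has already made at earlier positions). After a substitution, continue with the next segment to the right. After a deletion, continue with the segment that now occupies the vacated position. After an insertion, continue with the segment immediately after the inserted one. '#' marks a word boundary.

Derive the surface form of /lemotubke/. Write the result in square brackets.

[lemodubdi]

(1) Velar Fronting: [lemotubke] → [lemotubte]
(2) Progressive Voicing Assimilation: [lemotubte] → [lemotubde]
(3) Final Vowel Raising: [lemotubde] → [lemotubdi]
(4) Voicing Between Vowels: [lemotubdi] → [lemodubdi]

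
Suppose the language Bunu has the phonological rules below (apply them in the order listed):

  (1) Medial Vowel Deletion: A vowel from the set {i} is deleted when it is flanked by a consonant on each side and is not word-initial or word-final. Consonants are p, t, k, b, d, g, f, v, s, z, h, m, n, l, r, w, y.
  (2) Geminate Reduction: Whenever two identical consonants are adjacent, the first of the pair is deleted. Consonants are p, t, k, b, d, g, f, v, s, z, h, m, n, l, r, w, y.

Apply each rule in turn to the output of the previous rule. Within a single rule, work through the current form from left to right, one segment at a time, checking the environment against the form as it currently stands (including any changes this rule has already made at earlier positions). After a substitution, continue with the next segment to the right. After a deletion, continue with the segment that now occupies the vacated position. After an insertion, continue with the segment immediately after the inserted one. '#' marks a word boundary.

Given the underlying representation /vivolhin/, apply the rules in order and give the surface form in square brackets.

[volhn]

(1) Medial Vowel Deletion: [vivolhin] → [vvolhn]
(2) Geminate Reduction: [vvolhn] → [volhn]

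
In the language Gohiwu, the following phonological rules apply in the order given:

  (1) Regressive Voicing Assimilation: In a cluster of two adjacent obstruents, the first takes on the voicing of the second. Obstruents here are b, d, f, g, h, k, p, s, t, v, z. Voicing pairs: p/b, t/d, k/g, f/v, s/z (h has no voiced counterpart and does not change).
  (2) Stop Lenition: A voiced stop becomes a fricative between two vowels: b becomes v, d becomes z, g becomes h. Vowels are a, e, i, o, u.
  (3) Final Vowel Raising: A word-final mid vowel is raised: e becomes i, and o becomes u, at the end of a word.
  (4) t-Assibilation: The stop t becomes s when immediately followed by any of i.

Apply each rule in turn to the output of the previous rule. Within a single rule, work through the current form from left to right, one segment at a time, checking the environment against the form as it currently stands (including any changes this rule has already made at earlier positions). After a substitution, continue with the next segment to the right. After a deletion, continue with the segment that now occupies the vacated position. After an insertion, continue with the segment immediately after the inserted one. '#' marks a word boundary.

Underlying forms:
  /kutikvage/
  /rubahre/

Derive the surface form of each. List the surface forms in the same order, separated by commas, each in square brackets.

[kusigvahi], [ruvahri]

/kutikvage/:
  (1) Regressive Voicing Assimilation: [kutikvage] → [kutigvage]
  (2) Stop Lenition: [kutigvage] → [kutigvahe]
  (3) Final Vowel Raising: [kutigvahe] → [kutigvahi]
  (4) t-Assibilation: [kutigvahi] → [kusigvahi]
/rubahre/:
  (1) Regressive Voicing Assimilation: no change — [rubahre]
  (2) Stop Lenition: [rubahre] → [ruvahre]
  (3) Final Vowel Raising: [ruvahre] → [ruvahri]
  (4) t-Assibilation: no change — [ruvahri]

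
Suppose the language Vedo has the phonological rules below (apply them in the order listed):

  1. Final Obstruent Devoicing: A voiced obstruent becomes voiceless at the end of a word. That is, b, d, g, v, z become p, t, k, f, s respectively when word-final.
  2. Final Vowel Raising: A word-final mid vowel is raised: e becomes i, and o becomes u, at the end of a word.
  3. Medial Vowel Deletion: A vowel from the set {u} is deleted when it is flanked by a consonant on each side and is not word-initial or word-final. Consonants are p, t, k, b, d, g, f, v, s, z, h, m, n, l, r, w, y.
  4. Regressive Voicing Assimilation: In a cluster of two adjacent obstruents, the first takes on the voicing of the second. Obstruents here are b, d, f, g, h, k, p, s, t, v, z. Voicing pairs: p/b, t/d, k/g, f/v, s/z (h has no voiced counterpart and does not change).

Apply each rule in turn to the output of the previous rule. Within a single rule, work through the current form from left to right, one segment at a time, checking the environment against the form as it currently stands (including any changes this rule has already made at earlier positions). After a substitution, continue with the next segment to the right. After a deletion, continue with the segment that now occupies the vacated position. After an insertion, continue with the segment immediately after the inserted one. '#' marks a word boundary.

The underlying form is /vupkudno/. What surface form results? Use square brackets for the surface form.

1 Final Obstruent Devoicing: no change — [vupkudno]
2 Final Vowel Raising: [vupkudno] → [vupkudnu]
3 Medial Vowel Deletion: [vupkudnu] → [vpkdnu]
4 Regressive Voicing Assimilation: [vpkdnu] → [fpgdnu]

[fpgdnu]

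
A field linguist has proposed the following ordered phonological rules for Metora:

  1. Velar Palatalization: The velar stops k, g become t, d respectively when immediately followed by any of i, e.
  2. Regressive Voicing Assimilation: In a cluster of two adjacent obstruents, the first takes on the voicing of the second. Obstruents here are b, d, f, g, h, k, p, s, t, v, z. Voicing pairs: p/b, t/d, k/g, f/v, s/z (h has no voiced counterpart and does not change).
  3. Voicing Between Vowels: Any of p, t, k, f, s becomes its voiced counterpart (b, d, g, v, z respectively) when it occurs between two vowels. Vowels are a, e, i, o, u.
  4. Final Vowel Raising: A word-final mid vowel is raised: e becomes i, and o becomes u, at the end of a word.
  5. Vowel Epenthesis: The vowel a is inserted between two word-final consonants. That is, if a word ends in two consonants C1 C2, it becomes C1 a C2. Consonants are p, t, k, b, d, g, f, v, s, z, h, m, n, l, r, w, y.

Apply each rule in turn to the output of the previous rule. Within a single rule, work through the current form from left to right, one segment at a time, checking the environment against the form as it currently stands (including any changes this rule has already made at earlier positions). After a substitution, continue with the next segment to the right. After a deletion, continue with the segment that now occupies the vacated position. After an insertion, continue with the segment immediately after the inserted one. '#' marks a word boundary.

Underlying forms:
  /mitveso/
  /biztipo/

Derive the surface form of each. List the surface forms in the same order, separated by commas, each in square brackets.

/mitveso/:
  1 Velar Palatalization: no change — [mitveso]
  2 Regressive Voicing Assimilation: [mitveso] → [midveso]
  3 Voicing Between Vowels: [midveso] → [midvezo]
  4 Final Vowel Raising: [midvezo] → [midvezu]
  5 Vowel Epenthesis: no change — [midvezu]
/biztipo/:
  1 Velar Palatalization: no change — [biztipo]
  2 Regressive Voicing Assimilation: [biztipo] → [bistipo]
  3 Voicing Between Vowels: [bistipo] → [bistibo]
  4 Final Vowel Raising: [bistibo] → [bistibu]
  5 Vowel Epenthesis: no change — [bistibu]

[midvezu], [bistibu]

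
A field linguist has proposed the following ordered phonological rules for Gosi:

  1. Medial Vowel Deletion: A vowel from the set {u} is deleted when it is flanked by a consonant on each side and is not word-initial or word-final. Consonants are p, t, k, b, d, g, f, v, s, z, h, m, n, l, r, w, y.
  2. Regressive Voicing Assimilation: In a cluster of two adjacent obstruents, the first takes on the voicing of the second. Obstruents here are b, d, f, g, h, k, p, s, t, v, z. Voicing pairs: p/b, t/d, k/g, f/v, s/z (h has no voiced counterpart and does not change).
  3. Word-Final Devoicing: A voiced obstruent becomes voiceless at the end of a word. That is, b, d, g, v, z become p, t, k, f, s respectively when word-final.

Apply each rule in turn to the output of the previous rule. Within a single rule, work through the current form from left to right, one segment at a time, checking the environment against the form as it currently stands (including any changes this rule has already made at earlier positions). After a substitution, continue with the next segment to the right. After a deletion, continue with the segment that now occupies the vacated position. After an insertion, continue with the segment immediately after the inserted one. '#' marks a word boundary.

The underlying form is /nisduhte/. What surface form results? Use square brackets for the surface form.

1 Medial Vowel Deletion: [nisduhte] → [nisdhte]
2 Regressive Voicing Assimilation: [nisdhte] → [nizthte]
3 Word-Final Devoicing: no change — [nizthte]

[nizthte]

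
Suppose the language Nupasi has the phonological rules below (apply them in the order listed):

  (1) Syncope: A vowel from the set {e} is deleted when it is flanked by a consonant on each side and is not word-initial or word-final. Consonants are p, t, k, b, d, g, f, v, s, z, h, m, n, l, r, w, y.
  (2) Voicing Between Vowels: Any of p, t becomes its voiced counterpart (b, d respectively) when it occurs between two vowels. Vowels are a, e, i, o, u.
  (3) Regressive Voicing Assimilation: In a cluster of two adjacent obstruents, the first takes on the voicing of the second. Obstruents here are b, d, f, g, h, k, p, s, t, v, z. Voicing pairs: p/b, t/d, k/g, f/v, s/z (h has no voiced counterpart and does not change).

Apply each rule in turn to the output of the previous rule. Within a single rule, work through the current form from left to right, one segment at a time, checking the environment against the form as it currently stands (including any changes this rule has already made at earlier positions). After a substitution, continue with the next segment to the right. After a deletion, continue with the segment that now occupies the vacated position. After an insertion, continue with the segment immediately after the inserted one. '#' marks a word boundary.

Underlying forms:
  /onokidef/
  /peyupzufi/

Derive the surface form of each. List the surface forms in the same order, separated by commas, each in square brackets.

/onokidef/:
  (1) Syncope: [onokidef] → [onokidf]
  (2) Voicing Between Vowels: no change — [onokidf]
  (3) Regressive Voicing Assimilation: [onokidf] → [onokitf]
/peyupzufi/:
  (1) Syncope: [peyupzufi] → [pyupzufi]
  (2) Voicing Between Vowels: no change — [pyupzufi]
  (3) Regressive Voicing Assimilation: [pyupzufi] → [pyubzufi]

[onokitf], [pyubzufi]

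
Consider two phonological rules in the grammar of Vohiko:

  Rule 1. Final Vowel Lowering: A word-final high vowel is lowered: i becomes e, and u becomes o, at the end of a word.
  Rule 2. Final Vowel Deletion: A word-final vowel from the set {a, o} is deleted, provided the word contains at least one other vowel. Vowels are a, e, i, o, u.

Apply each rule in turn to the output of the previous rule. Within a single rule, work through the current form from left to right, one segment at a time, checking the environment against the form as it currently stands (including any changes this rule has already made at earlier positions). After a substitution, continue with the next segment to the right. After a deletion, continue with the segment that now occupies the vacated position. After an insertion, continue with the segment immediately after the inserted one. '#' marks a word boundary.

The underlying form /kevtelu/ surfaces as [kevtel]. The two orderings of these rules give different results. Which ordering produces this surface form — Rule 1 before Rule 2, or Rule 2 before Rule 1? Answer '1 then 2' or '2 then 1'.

Order 1 then 2:
  1 Final Vowel Lowering: [kevtelu] → [kevtelo]
  2 Final Vowel Deletion: [kevtelo] → [kevtel]
  result: [kevtel]
Order 2 then 1:
  2 Final Vowel Deletion: no change — [kevtelu]
  1 Final Vowel Lowering: [kevtelu] → [kevtelo]
  result: [kevtelo]

1 then 2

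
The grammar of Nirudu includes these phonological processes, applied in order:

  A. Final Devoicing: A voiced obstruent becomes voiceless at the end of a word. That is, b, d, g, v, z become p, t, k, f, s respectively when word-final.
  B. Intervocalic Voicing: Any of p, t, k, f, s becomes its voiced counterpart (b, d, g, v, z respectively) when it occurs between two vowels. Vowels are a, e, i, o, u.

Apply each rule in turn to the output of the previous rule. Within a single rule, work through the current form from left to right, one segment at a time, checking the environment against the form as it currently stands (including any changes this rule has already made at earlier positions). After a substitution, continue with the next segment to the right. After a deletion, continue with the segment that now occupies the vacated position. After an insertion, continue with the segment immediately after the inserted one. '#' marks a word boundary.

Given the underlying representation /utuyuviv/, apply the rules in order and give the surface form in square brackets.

[uduyuvif]

A Final Devoicing: [utuyuviv] → [utuyuvif]
B Intervocalic Voicing: [utuyuvif] → [uduyuvif]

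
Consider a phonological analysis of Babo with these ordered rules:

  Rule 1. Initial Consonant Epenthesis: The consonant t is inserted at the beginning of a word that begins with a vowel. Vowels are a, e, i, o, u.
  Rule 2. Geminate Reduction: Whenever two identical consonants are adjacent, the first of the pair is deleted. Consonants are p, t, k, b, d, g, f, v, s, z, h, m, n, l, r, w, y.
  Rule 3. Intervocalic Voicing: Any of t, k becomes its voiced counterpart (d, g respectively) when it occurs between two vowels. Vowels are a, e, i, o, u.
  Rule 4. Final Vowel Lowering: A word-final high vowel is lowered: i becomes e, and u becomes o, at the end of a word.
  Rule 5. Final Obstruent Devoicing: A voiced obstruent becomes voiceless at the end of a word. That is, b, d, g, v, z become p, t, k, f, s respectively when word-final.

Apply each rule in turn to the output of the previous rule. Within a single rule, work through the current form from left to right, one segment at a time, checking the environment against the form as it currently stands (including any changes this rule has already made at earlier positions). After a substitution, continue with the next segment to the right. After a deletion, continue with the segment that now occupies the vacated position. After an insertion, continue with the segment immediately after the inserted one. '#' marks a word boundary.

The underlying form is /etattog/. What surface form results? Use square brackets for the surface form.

[tedadok]

Rule 1 Initial Consonant Epenthesis: [etattog] → [tetattog]
Rule 2 Geminate Reduction: [tetattog] → [tetatog]
Rule 3 Intervocalic Voicing: [tetatog] → [tedadog]
Rule 4 Final Vowel Lowering: no change — [tedadog]
Rule 5 Final Obstruent Devoicing: [tedadog] → [tedadok]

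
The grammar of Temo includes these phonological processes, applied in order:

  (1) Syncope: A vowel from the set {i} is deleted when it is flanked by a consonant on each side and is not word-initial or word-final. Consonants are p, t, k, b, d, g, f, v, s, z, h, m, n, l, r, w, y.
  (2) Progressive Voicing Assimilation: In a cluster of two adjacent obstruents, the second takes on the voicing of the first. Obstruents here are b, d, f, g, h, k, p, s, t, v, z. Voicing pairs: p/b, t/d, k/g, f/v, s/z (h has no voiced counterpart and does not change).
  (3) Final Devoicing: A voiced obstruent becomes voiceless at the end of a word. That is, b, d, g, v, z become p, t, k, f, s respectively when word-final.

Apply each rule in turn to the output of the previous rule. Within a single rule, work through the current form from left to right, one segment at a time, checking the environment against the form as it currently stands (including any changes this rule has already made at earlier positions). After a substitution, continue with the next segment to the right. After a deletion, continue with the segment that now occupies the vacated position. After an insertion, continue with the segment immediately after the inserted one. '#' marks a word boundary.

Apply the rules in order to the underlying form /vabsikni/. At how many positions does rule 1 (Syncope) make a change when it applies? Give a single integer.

1

(1) Syncope: [vabsikni] → [vabskni]
(2) Progressive Voicing Assimilation: [vabskni] → [vabzgni]
(3) Final Devoicing: no change — [vabzgni]
Rule 1 changed 1 position(s).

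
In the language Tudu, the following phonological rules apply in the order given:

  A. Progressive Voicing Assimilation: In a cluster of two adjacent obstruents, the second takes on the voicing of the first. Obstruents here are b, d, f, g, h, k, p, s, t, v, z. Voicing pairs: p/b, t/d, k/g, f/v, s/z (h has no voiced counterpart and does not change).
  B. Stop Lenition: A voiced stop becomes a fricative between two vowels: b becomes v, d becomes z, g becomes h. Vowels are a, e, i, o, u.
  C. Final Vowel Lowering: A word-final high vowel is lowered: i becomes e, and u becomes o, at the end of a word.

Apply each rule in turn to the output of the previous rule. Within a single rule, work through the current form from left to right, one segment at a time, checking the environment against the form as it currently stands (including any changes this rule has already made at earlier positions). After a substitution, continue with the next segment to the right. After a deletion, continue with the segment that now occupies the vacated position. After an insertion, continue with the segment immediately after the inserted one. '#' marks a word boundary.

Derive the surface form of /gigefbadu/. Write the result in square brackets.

[gihefpazo]

A Progressive Voicing Assimilation: [gigefbadu] → [gigefpadu]
B Stop Lenition: [gigefpadu] → [gihefpazu]
C Final Vowel Lowering: [gihefpazu] → [gihefpazo]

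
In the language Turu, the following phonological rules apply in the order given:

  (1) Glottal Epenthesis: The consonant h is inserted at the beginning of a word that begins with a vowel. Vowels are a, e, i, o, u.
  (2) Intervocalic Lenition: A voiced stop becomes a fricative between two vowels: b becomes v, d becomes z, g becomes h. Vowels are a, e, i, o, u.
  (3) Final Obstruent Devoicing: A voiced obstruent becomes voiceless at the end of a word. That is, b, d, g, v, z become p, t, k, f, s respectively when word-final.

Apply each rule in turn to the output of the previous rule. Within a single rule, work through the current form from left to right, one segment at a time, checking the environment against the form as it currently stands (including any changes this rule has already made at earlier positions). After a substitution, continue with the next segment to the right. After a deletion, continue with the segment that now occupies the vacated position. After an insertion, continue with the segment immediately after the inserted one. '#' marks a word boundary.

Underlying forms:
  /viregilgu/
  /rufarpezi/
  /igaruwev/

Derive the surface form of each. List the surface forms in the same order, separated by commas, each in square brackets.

[virehilgu], [rufarpezi], [hiharuwef]

/viregilgu/:
  (1) Glottal Epenthesis: no change — [viregilgu]
  (2) Intervocalic Lenition: [viregilgu] → [virehilgu]
  (3) Final Obstruent Devoicing: no change — [virehilgu]
/rufarpezi/:
  (1) Glottal Epenthesis: no change — [rufarpezi]
  (2) Intervocalic Lenition: no change — [rufarpezi]
  (3) Final Obstruent Devoicing: no change — [rufarpezi]
/igaruwev/:
  (1) Glottal Epenthesis: [igaruwev] → [higaruwev]
  (2) Intervocalic Lenition: [higaruwev] → [hiharuwev]
  (3) Final Obstruent Devoicing: [hiharuwev] → [hiharuwef]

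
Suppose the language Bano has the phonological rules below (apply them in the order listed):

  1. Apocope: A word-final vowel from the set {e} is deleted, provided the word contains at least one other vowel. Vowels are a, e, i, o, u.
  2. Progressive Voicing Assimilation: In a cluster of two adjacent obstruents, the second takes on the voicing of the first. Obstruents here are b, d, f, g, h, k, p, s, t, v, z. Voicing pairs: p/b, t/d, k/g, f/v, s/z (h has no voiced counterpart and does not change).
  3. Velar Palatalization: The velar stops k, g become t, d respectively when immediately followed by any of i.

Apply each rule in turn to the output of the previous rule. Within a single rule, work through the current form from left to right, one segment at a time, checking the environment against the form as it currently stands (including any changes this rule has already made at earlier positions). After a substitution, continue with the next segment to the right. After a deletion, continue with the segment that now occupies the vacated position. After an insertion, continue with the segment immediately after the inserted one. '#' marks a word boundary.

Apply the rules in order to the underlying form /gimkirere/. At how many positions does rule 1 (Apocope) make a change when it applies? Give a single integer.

1

1 Apocope: [gimkirere] → [gimkirer]
2 Progressive Voicing Assimilation: no change — [gimkirer]
3 Velar Palatalization: [gimkirer] → [dimtirer]
Rule 1 changed 1 position(s).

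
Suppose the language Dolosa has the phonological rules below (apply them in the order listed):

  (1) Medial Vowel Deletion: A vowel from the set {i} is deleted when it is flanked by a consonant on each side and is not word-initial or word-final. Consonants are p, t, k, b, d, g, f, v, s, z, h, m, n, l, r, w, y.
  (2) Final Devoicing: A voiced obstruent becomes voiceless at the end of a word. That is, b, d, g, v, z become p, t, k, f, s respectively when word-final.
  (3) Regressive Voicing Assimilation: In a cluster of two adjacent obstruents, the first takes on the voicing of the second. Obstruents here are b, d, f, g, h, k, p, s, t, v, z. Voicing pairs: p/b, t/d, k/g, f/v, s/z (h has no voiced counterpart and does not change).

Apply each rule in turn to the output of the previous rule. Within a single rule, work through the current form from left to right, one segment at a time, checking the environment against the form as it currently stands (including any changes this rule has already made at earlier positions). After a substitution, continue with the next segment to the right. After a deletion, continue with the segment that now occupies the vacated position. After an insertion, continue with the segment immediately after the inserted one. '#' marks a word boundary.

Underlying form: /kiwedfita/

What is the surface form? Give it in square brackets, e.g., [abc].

(1) Medial Vowel Deletion: [kiwedfita] → [kwedfta]
(2) Final Devoicing: no change — [kwedfta]
(3) Regressive Voicing Assimilation: [kwedfta] → [kwetfta]

[kwetfta]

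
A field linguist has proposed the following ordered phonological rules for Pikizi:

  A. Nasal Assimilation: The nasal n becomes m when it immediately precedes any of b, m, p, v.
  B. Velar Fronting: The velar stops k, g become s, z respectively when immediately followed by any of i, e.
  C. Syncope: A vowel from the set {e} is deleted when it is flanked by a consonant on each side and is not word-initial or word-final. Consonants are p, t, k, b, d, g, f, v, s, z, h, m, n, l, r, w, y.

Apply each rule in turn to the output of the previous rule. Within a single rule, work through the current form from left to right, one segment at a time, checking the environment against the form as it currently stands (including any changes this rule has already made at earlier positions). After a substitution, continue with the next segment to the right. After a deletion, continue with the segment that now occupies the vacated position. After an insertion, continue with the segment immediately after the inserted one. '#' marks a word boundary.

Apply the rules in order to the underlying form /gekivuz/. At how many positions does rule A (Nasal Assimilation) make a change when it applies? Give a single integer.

0

A Nasal Assimilation: no change — [gekivuz]
B Velar Fronting: [gekivuz] → [zesivuz]
C Syncope: [zesivuz] → [zsivuz]
Rule A changed 0 position(s).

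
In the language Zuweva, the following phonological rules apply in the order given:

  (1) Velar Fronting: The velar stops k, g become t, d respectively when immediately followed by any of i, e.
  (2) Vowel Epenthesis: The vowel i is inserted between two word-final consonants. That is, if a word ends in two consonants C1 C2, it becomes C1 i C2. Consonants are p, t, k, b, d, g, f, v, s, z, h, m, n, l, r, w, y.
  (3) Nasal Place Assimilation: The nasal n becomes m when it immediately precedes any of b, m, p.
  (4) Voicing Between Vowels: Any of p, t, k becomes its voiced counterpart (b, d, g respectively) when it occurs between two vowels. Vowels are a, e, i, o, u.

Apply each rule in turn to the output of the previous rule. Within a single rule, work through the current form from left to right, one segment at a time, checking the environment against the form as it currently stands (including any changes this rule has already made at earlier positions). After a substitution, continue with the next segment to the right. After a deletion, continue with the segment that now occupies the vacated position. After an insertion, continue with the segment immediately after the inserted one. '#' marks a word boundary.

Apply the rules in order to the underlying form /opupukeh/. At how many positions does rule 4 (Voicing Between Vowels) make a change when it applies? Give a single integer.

(1) Velar Fronting: [opupukeh] → [opuputeh]
(2) Vowel Epenthesis: no change — [opuputeh]
(3) Nasal Place Assimilation: no change — [opuputeh]
(4) Voicing Between Vowels: [opuputeh] → [obubudeh]
Rule 4 changed 3 position(s).

3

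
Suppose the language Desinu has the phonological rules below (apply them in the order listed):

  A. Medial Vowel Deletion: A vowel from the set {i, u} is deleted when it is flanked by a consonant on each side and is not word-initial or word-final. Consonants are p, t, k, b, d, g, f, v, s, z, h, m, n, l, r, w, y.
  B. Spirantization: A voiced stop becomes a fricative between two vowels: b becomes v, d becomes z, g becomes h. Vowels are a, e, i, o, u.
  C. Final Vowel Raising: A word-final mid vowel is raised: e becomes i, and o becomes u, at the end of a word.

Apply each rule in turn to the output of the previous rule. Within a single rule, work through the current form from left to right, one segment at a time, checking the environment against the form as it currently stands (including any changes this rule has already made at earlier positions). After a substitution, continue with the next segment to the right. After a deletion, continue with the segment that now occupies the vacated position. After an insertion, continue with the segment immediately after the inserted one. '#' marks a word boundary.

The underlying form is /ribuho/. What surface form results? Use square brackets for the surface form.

[rbhu]

A Medial Vowel Deletion: [ribuho] → [rbho]
B Spirantization: no change — [rbho]
C Final Vowel Raising: [rbho] → [rbhu]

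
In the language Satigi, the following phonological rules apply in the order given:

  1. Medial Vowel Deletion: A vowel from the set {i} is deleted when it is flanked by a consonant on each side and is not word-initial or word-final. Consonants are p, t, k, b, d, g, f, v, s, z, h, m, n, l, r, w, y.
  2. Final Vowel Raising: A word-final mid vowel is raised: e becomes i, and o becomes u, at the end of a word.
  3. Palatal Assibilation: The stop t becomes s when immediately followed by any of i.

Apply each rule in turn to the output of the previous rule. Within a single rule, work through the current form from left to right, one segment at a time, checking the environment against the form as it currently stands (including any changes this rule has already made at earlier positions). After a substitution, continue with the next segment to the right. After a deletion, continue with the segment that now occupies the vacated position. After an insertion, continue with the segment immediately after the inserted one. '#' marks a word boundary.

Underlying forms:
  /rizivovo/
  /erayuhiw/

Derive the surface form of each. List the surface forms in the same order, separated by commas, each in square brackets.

[rzvovu], [erayuhw]

/rizivovo/:
  1 Medial Vowel Deletion: [rizivovo] → [rzvovo]
  2 Final Vowel Raising: [rzvovo] → [rzvovu]
  3 Palatal Assibilation: no change — [rzvovu]
/erayuhiw/:
  1 Medial Vowel Deletion: [erayuhiw] → [erayuhw]
  2 Final Vowel Raising: no change — [erayuhw]
  3 Palatal Assibilation: no change — [erayuhw]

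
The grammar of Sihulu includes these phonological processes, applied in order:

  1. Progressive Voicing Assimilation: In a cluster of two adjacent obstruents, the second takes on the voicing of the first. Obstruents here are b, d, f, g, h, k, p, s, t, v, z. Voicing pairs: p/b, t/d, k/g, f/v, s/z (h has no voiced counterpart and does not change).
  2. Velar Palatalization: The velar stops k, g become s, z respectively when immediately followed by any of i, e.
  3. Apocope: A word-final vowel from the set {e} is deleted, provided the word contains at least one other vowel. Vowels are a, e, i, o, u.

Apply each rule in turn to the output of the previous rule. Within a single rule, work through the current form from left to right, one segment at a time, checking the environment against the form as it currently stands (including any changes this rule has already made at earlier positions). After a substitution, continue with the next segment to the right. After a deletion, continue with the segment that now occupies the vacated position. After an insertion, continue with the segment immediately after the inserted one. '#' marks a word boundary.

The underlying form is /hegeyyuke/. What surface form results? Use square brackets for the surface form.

1 Progressive Voicing Assimilation: no change — [hegeyyuke]
2 Velar Palatalization: [hegeyyuke] → [hezeyyuse]
3 Apocope: [hezeyyuse] → [hezeyyus]

[hezeyyus]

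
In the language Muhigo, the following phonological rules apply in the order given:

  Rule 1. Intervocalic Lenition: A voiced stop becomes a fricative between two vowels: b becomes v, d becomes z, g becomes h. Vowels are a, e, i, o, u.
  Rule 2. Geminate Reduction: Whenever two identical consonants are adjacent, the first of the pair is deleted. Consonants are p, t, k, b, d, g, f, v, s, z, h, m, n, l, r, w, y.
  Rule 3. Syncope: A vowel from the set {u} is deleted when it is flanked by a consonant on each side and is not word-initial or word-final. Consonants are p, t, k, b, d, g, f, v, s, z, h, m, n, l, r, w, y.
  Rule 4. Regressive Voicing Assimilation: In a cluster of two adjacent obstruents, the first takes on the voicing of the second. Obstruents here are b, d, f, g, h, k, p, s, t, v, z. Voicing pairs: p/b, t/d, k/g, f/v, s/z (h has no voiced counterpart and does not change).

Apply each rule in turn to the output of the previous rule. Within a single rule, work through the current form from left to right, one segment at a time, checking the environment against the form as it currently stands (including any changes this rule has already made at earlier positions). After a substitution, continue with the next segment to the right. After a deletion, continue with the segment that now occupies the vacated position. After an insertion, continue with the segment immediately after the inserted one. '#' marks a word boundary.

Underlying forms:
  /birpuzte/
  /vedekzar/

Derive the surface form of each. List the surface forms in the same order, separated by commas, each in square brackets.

[birbste], [vezegzar]

/birpuzte/:
  Rule 1 Intervocalic Lenition: no change — [birpuzte]
  Rule 2 Geminate Reduction: no change — [birpuzte]
  Rule 3 Syncope: [birpuzte] → [birpzte]
  Rule 4 Regressive Voicing Assimilation: [birpzte] → [birbste]
/vedekzar/:
  Rule 1 Intervocalic Lenition: [vedekzar] → [vezekzar]
  Rule 2 Geminate Reduction: no change — [vezekzar]
  Rule 3 Syncope: no change — [vezekzar]
  Rule 4 Regressive Voicing Assimilation: [vezekzar] → [vezegzar]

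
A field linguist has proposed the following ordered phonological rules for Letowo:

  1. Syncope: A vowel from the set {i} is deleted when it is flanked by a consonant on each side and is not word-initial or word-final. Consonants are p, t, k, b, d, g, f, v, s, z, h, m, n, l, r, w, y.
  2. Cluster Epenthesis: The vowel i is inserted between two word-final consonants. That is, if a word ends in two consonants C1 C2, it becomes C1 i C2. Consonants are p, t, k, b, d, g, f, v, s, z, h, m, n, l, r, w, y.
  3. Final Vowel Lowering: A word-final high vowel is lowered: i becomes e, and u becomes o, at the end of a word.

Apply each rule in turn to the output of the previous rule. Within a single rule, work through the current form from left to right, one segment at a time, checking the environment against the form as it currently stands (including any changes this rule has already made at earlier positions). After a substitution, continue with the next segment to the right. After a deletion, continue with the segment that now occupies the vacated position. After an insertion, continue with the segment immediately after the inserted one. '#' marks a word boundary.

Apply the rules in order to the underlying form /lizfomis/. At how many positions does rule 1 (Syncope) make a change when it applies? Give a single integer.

1 Syncope: [lizfomis] → [lzfoms]
2 Cluster Epenthesis: [lzfoms] → [lzfomis]
3 Final Vowel Lowering: no change — [lzfomis]
Rule 1 changed 2 position(s).

2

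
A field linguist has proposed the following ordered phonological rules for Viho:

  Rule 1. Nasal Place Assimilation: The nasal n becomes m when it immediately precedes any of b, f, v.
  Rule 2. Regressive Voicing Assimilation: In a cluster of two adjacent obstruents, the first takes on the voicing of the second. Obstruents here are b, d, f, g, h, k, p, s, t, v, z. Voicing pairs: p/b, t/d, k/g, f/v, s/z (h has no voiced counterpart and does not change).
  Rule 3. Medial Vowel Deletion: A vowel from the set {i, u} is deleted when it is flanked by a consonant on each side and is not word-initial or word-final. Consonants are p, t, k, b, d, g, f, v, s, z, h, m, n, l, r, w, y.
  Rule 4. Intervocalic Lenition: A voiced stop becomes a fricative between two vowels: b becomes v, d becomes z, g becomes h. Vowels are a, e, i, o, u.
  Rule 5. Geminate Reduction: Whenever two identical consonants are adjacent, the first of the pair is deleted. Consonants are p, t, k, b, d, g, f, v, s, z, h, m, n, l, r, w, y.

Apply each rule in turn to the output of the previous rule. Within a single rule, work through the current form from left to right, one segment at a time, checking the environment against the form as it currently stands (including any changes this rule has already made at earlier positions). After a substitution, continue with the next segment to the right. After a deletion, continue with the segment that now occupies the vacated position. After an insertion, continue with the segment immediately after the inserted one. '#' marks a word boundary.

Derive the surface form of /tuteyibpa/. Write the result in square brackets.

[teypa]

Rule 1 Nasal Place Assimilation: no change — [tuteyibpa]
Rule 2 Regressive Voicing Assimilation: [tuteyibpa] → [tuteyippa]
Rule 3 Medial Vowel Deletion: [tuteyippa] → [tteyppa]
Rule 4 Intervocalic Lenition: no change — [tteyppa]
Rule 5 Geminate Reduction: [tteyppa] → [teypa]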